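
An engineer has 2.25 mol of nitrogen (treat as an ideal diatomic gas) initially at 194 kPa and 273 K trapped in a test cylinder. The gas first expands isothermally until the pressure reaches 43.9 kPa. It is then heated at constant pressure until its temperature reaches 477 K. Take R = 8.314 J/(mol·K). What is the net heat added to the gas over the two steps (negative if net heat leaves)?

20900 J

V₁ = nRT₁/P₁ = 2.25×8.314×273/194 = 26.3 L.
Step 1 — Isothermal: T stays 273 K; PV = const ⇒ V₂ = 116 L, P₂ = 43.9 kPa.
ΔU = 0 (ideal gas, T constant).
W = nRT ln(V₂/V₁) = 2.25×8.314×273×ln(4.42) = 7590 J.
Q = ΔU + W = 7590 J.
State after step 1: P = 43.9 kPa, V = 116 L, T = 273 K.
Step 2 — Isobaric: P stays 43.9 kPa; V/T = const ⇒ T₂ = 477 K, V₂ = 203 L.
W = PΔV = 43.9×(203−116) kPa·L = 3820 J.
ΔU = nCvΔT = 2.25×20.8×(477−273) = 9540 J.
Q = ΔU + W = nCpΔT = 13400 J.
Net over both steps: W = 11400 J, Q = 20900 J, ΔU = 9540 J.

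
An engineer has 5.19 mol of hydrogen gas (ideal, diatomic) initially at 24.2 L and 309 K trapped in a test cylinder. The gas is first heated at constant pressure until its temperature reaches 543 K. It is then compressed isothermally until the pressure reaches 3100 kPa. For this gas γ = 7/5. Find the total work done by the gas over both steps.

P₁ = nRT₁/V₁ = 5.19×8.314×309/24.2 = 551 kPa.
Step 1 — Isobaric: P stays 551 kPa; V/T = const ⇒ T₂ = 543 K, V₂ = 42.5 L.
W = PΔV = 551×(42.5−24.2) kPa·L = 10100 J.
ΔU = nCvΔT = 5.19×20.8×(543−309) = 25200 J.
Q = ΔU + W = nCpΔT = 35300 J.
State after step 1: P = 551 kPa, V = 42.5 L, T = 543 K.
Step 2 — Isothermal: T stays 543 K; PV = const ⇒ V₂ = 7.56 L, P₂ = 3100 kPa.
ΔU = 0 (ideal gas, T constant).
W = nRT ln(V₂/V₁) = 5.19×8.314×543×ln(0.178) = -40500 J.
Q = ΔU + W = -40500 J.
Net over both steps: W = -30400 J, Q = -5140 J, ΔU = 25200 J.

-30400 J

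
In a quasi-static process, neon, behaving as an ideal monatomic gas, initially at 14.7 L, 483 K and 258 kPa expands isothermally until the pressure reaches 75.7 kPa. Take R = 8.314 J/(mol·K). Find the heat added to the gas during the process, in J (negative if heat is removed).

4650 J

n = P₁V₁/(RT₁) = 258×14.7/(8.314×483) = 0.944 mol.
Isothermal: T stays 483 K; PV = const ⇒ V₂ = 50.1 L, P₂ = 75.7 kPa.
ΔU = 0 (ideal gas, T constant).
W = nRT ln(V₂/V₁) = 0.944×8.314×483×ln(3.41) = 4650 J.
Q = ΔU + W = 4650 J.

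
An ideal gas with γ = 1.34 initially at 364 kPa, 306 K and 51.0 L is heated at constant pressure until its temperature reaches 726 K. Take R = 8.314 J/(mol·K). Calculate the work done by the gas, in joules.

n = P₁V₁/(RT₁) = 364×51.0/(8.314×306) = 7.30 mol.
Isobaric: P stays 364 kPa; V/T = const ⇒ T₂ = 726 K, V₂ = 121 L.
W = PΔV = 364×(121−51.0) kPa·L = 25500 J.

25500 J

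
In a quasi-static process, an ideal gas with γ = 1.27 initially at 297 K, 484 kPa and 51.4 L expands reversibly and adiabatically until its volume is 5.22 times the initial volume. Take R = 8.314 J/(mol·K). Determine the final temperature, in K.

Adiabatic: TV^(γ−1) = const ⇒ T₂ = 297×(0.192)^0.270 = 190 K; PV^γ = const ⇒ P₂ = 59.3 kPa.

190 K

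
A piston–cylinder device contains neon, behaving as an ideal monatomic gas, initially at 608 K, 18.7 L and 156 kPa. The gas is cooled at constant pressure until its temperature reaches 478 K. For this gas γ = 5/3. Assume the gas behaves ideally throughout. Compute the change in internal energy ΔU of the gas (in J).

-936 J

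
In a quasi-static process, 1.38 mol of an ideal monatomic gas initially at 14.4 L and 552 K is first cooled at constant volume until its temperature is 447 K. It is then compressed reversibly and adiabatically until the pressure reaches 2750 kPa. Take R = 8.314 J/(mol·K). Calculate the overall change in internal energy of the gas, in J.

7920 J

P₁ = nRT₁/V₁ = 1.38×8.314×552/14.4 = 440 kPa.
Step 1 — Isochoric: V stays 14.4 L; P/T = const ⇒ T₂ = 447 K, P₂ = 356 kPa.
W = 0 (no volume change).
ΔU = nCvΔT = 1.38×12.5×(447−552) = -1810 J.
Q = ΔU = -1810 J.
State after step 1: P = 356 kPa, V = 14.4 L, T = 447 K.
Step 2 — Adiabatic: T₂/T₁ = (P₂/P₁)^((γ−1)/γ) ⇒ T₂ = 447×(7.72)^0.400 = 1010 K; V₂ = 4.22 L.
ΔU = nCvΔT = 1.38×12.5×(1010−447) = 9730 J.
Q = 0 for an adiabatic process, so W = −ΔU = -9730 J.
Net over both steps: W = -9730 J, Q = -1810 J, ΔU = 7920 J.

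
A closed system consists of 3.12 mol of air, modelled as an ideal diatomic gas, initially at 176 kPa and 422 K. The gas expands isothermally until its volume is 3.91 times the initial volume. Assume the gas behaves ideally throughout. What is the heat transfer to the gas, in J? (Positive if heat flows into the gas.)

V₁ = nRT₁/P₁ = 3.12×8.314×422/176 = 62.2 L.
Isothermal: T stays 422 K; PV = const ⇒ V₂ = 243 L, P₂ = 45.0 kPa.
ΔU = 0 (ideal gas, T constant).
W = nRT ln(V₂/V₁) = 3.12×8.314×422×ln(3.91) = 14900 J.
Q = ΔU + W = 14900 J.

14900 J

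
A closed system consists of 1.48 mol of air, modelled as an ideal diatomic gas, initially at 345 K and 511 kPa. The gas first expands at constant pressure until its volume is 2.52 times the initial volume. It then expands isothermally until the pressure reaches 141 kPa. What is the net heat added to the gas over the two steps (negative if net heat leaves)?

V₁ = nRT₁/P₁ = 1.48×8.314×345/511 = 8.31 L.
Step 1 — Isobaric: P stays 511 kPa; V/T = const ⇒ T₂ = 869 K, V₂ = 20.9 L.
W = PΔV = 511×(20.9−8.31) kPa·L = 6450 J.
ΔU = nCvΔT = 1.48×20.8×(869−345) = 16100 J.
Q = ΔU + W = nCpΔT = 22600 J.
State after step 1: P = 511 kPa, V = 20.9 L, T = 869 K.
Step 2 — Isothermal: T stays 869 K; PV = const ⇒ V₂ = 75.9 L, P₂ = 141 kPa.
ΔU = 0 (ideal gas, T constant).
W = nRT ln(V₂/V₁) = 1.48×8.314×869×ln(3.62) = 13800 J.
Q = ΔU + W = 13800 J.
Net over both steps: W = 20200 J, Q = 36400 J, ΔU = 16100 J.

36400 J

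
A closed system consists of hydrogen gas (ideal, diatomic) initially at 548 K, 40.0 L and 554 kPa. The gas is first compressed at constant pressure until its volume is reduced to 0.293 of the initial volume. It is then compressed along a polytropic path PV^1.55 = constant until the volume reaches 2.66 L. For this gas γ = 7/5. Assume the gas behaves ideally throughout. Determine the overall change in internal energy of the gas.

-18700 J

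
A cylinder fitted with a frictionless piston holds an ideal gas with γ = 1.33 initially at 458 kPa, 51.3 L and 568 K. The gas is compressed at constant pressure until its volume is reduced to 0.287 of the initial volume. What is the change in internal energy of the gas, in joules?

-50800 J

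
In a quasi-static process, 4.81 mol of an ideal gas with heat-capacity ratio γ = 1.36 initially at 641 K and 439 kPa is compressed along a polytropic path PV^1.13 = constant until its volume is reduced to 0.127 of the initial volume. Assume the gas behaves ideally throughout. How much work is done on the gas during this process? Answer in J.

60700 J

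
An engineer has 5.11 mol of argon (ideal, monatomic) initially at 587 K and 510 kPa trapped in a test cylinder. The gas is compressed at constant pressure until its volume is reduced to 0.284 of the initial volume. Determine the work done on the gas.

17900 J

V₁ = nRT₁/P₁ = 5.11×8.314×587/510 = 48.9 L.
Isobaric: P stays 510 kPa; V/T = const ⇒ T₂ = 167 K, V₂ = 13.9 L.
W = PΔV = 510×(13.9−48.9) kPa·L = -17900 J.
Work done on the gas = −W_by = 17900 J.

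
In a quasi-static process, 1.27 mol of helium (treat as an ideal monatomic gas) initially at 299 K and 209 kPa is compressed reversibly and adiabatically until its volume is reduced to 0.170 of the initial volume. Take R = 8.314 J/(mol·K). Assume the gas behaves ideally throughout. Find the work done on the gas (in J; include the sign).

10700 J

V₁ = nRT₁/P₁ = 1.27×8.314×299/209 = 15.1 L.
Adiabatic: TV^(γ−1) = const ⇒ T₂ = 299×(5.88)^0.667 = 974 K; PV^γ = const ⇒ P₂ = 4010 kPa.
ΔU = nCvΔT = 1.27×12.5×(974−299) = 10700 J.
Q = 0 for an adiabatic process, so W = −ΔU = -10700 J.
Work done on the gas = −W_by = 10700 J.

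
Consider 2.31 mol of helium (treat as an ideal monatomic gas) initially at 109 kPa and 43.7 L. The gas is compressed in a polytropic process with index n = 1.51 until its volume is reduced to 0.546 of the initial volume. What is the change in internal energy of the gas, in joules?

T₁ = P₁V₁/(nR) = 109×43.7/(2.31×8.314) = 248 K.
Polytropic n=1.51: T₂ = T₁(V₁/V₂)^(n−1) = 248×(1.83)^0.51 = 338 K; P₂ = P₁(V₁/V₂)^n = 272 kPa.
For an ideal gas ΔU = nCvΔT with Cv = (3/2)R = 12.5 J/(mol·K).
ΔU = 2.31×12.5×(338−248) = 2580 J.

2580 J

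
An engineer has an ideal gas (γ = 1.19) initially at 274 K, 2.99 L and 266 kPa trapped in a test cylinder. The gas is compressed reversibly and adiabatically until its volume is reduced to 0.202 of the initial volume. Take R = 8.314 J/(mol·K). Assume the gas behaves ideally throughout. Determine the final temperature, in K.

Adiabatic: TV^(γ−1) = const ⇒ T₂ = 274×(4.95)^0.190 = 371 K; PV^γ = const ⇒ P₂ = 1780 kPa.

371 K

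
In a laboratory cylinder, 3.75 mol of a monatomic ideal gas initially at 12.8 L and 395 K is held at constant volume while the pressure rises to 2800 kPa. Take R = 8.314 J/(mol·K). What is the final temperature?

P₁ = nRT₁/V₁ = 3.75×8.314×395/12.8 = 962 kPa.
Isochoric: V stays 12.8 L; P/T = const ⇒ T₂ = 1150 K, P₂ = 2800 kPa.

1150 K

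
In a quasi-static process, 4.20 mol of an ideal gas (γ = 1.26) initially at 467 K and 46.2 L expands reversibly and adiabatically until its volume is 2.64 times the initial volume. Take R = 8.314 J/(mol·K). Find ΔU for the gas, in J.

P₁ = nRT₁/V₁ = 4.20×8.314×467/46.2 = 353 kPa.
Adiabatic: TV^(γ−1) = const ⇒ T₂ = 467×(0.379)^0.260 = 363 K; PV^γ = const ⇒ P₂ = 104 kPa.
For an ideal gas ΔU = nCvΔT with Cv = R/(γ−1) = 32.0 J/(mol·K).
ΔU = 4.20×32.0×(363−467) = -14000 J.

-14000 J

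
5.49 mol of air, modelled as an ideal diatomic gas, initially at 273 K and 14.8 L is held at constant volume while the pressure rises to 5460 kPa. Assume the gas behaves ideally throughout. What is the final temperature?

P₁ = nRT₁/V₁ = 5.49×8.314×273/14.8 = 842 kPa.
Isochoric: V stays 14.8 L; P/T = const ⇒ T₂ = 1770 K, P₂ = 5460 kPa.

1770 K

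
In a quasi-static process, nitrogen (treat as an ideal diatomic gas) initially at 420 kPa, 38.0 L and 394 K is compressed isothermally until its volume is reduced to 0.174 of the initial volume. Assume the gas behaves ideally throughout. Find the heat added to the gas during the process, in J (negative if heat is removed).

-27900 J

n = P₁V₁/(RT₁) = 420×38.0/(8.314×394) = 4.87 mol.
Isothermal: T stays 394 K; PV = const ⇒ V₂ = 6.61 L, P₂ = 2410 kPa.
ΔU = 0 (ideal gas, T constant).
W = nRT ln(V₂/V₁) = 4.87×8.314×394×ln(0.174) = -27900 J.
Q = ΔU + W = -27900 J.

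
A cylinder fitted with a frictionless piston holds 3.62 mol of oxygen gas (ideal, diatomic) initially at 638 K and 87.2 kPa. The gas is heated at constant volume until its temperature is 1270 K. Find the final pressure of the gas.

V₁ = nRT₁/P₁ = 3.62×8.314×638/87.2 = 220 L.
Isochoric: V stays 220 L; P/T = const ⇒ T₂ = 1270 K, P₂ = 174 kPa.

174 kPa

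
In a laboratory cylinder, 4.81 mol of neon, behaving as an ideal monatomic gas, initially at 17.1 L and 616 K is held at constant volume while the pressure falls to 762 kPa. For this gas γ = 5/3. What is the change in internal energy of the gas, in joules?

P₁ = nRT₁/V₁ = 4.81×8.314×616/17.1 = 1440 kPa.
Isochoric: V stays 17.1 L; P/T = const ⇒ T₂ = 326 K, P₂ = 762 kPa.
For an ideal gas ΔU = nCvΔT with Cv = (3/2)R = 12.5 J/(mol·K).
ΔU = 4.81×12.5×(326−616) = -17400 J.

-17400 J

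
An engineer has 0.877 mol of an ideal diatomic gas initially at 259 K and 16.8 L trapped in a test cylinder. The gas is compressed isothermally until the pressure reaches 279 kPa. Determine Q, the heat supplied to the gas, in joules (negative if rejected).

-1720 J

P₁ = nRT₁/V₁ = 0.877×8.314×259/16.8 = 112 kPa.
Isothermal: T stays 259 K; PV = const ⇒ V₂ = 6.77 L, P₂ = 279 kPa.
ΔU = 0 (ideal gas, T constant).
W = nRT ln(V₂/V₁) = 0.877×8.314×259×ln(0.403) = -1720 J.
Q = ΔU + W = -1720 J.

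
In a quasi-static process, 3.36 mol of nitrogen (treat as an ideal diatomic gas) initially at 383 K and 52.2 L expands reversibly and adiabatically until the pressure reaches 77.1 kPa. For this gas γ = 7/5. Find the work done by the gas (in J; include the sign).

6520 J

P₁ = nRT₁/V₁ = 3.36×8.314×383/52.2 = 205 kPa.
Adiabatic: T₂/T₁ = (P₂/P₁)^((γ−1)/γ) ⇒ T₂ = 383×(0.376)^0.286 = 290 K; V₂ = 105 L.
ΔU = nCvΔT = 3.36×20.8×(290−383) = -6520 J.
Q = 0 for an adiabatic process, so W = −ΔU = 6520 J.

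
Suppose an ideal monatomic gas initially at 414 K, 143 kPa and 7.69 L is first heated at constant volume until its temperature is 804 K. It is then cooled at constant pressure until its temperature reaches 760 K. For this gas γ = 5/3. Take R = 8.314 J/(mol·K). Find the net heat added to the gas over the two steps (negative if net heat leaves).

1260 J

n = P₁V₁/(RT₁) = 143×7.69/(8.314×414) = 0.319 mol.
Step 1 — Isochoric: V stays 7.69 L; P/T = const ⇒ T₂ = 804 K, P₂ = 278 kPa.
W = 0 (no volume change).
ΔU = nCvΔT = 0.319×12.5×(804−414) = 1550 J.
Q = ΔU = 1550 J.
State after step 1: P = 278 kPa, V = 7.69 L, T = 804 K.
Step 2 — Isobaric: P stays 278 kPa; V/T = const ⇒ T₂ = 760 K, V₂ = 7.27 L.
W = PΔV = 278×(7.27−7.69) kPa·L = -117 J.
ΔU = nCvΔT = 0.319×12.5×(760−804) = -175 J.
Q = ΔU + W = nCpΔT = -292 J.
Net over both steps: W = -117 J, Q = 1260 J, ΔU = 1380 J.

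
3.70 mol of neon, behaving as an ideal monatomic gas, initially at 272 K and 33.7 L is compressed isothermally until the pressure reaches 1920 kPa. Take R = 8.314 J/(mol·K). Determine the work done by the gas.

-17100 J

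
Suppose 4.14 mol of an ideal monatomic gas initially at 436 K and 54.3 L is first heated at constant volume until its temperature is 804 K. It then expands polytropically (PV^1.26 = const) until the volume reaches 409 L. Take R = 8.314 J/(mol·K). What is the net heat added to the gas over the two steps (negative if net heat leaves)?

P₁ = nRT₁/V₁ = 4.14×8.314×436/54.3 = 276 kPa.
Step 1 — Isochoric: V stays 54.3 L; P/T = const ⇒ T₂ = 804 K, P₂ = 510 kPa.
W = 0 (no volume change).
ΔU = nCvΔT = 4.14×12.5×(804−436) = 19000 J.
Q = ΔU = 19000 J.
State after step 1: P = 510 kPa, V = 54.3 L, T = 804 K.
Step 2 — Polytropic n=1.26: T₂ = T₁(V₁/V₂)^(n−1) = 804×(0.133)^0.26 = 476 K; P₂ = P₁(V₁/V₂)^n = 40.0 kPa.
W = (P₁V₁−P₂V₂)/(n−1) = (510×54.3−40.0×409)/0.26 = 43500 J.
ΔU = nCvΔT = 4.14×12.5×(476−804) = -17000 J.
Q = ΔU + W = 26500 J.
Net over both steps: W = 43500 J, Q = 45500 J, ΔU = 2050 J.

45500 J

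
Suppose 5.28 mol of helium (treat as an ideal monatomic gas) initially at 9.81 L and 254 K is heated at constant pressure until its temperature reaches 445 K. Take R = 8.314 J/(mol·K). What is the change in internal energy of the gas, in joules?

12600 J

P₁ = nRT₁/V₁ = 5.28×8.314×254/9.81 = 1140 kPa.
Isobaric: P stays 1140 kPa; V/T = const ⇒ T₂ = 445 K, V₂ = 17.2 L.
For an ideal gas ΔU = nCvΔT with Cv = (3/2)R = 12.5 J/(mol·K).
ΔU = 5.28×12.5×(445−254) = 12600 J.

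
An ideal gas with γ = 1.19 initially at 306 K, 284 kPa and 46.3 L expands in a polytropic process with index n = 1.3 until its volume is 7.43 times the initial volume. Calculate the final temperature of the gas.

Polytropic n=1.3: T₂ = T₁(V₁/V₂)^(n−1) = 306×(0.135)^0.30 = 168 K; P₂ = P₁(V₁/V₂)^n = 20.9 kPa.

168 K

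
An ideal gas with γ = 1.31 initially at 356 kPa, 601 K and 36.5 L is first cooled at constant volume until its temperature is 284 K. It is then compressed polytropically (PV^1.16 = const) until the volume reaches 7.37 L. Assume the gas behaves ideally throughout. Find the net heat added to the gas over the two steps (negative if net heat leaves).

-27500 J

n = P₁V₁/(RT₁) = 356×36.5/(8.314×601) = 2.60 mol.
Step 1 — Isochoric: V stays 36.5 L; P/T = const ⇒ T₂ = 284 K, P₂ = 168 kPa.
W = 0 (no volume change).
ΔU = nCvΔT = 2.60×26.8×(284−601) = -22100 J.
Q = ΔU = -22100 J.
State after step 1: P = 168 kPa, V = 36.5 L, T = 284 K.
Step 2 — Polytropic n=1.16: T₂ = T₁(V₁/V₂)^(n−1) = 284×(4.95)^0.16 = 367 K; P₂ = P₁(V₁/V₂)^n = 1080 kPa.
W = (P₁V₁−P₂V₂)/(n−1) = (168×36.5−1080×7.37)/0.16 = -11200 J.
ΔU = nCvΔT = 2.60×26.8×(367−284) = 5780 J.
Q = ΔU + W = -5420 J.
Net over both steps: W = -11200 J, Q = -27500 J, ΔU = -16300 J.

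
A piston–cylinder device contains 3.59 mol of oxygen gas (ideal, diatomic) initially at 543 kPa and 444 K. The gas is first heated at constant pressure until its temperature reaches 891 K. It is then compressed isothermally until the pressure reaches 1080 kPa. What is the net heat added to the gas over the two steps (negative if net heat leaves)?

V₁ = nRT₁/P₁ = 3.59×8.314×444/543 = 24.4 L.
Step 1 — Isobaric: P stays 543 kPa; V/T = const ⇒ T₂ = 891 K, V₂ = 49.0 L.
W = PΔV = 543×(49.0−24.4) kPa·L = 13300 J.
ΔU = nCvΔT = 3.59×20.8×(891−444) = 33400 J.
Q = ΔU + W = nCpΔT = 46700 J.
State after step 1: P = 543 kPa, V = 49.0 L, T = 891 K.
Step 2 — Isothermal: T stays 891 K; PV = const ⇒ V₂ = 24.6 L, P₂ = 1080 kPa.
ΔU = 0 (ideal gas, T constant).
W = nRT ln(V₂/V₁) = 3.59×8.314×891×ln(0.503) = -18300 J.
Q = ΔU + W = -18300 J.
Net over both steps: W = -4940 J, Q = 28400 J, ΔU = 33400 J.

28400 J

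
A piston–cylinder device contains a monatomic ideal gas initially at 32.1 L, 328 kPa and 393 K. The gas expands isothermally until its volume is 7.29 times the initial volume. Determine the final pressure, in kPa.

Isothermal: T stays 393 K; PV = const ⇒ V₂ = 234 L, P₂ = 45.0 kPa.

45.0 kPa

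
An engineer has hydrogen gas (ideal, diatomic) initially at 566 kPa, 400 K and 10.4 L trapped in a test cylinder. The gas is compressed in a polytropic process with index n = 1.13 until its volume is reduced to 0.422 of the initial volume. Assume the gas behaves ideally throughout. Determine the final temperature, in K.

447 K

Polytropic n=1.13: T₂ = T₁(V₁/V₂)^(n−1) = 400×(2.37)^0.13 = 447 K; P₂ = P₁(V₁/V₂)^n = 1500 kPa.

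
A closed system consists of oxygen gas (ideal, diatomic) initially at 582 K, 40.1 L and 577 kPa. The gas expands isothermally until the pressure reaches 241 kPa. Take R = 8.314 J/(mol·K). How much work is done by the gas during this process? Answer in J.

20200 J

n = P₁V₁/(RT₁) = 577×40.1/(8.314×582) = 4.78 mol.
Isothermal: T stays 582 K; PV = const ⇒ V₂ = 96.0 L, P₂ = 241 kPa.
W = nRT ln(V₂/V₁) = 4.78×8.314×582×ln(2.39) = 20200 J.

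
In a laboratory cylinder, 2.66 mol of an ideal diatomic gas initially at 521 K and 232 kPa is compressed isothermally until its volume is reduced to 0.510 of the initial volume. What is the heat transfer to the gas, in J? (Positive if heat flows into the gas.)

V₁ = nRT₁/P₁ = 2.66×8.314×521/232 = 49.7 L.
Isothermal: T stays 521 K; PV = const ⇒ V₂ = 25.3 L, P₂ = 455 kPa.
ΔU = 0 (ideal gas, T constant).
W = nRT ln(V₂/V₁) = 2.66×8.314×521×ln(0.510) = -7760 J.
Q = ΔU + W = -7760 J.

-7760 J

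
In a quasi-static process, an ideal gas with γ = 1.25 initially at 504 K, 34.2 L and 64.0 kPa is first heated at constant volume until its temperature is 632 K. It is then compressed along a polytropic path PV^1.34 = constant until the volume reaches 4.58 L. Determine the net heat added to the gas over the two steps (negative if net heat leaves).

n = P₁V₁/(RT₁) = 64.0×34.2/(8.314×504) = 0.522 mol.
Step 1 — Isochoric: V stays 34.2 L; P/T = const ⇒ T₂ = 632 K, P₂ = 80.3 kPa.
W = 0 (no volume change).
ΔU = nCvΔT = 0.522×33.3×(632−504) = 2220 J.
Q = ΔU = 2220 J.
State after step 1: P = 80.3 kPa, V = 34.2 L, T = 632 K.
Step 2 — Polytropic n=1.34: T₂ = T₁(V₁/V₂)^(n−1) = 632×(7.47)^0.34 = 1250 K; P₂ = P₁(V₁/V₂)^n = 1190 kPa.
W = (P₁V₁−P₂V₂)/(n−1) = (80.3×34.2−1190×4.58)/0.34 = -7920 J.
ΔU = nCvΔT = 0.522×33.3×(1250−632) = 10800 J.
Q = ΔU + W = 2850 J.
Net over both steps: W = -7920 J, Q = 5070 J, ΔU = 13000 J.

5070 J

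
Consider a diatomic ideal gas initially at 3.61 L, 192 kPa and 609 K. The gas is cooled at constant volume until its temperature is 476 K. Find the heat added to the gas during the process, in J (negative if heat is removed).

-378 J

n = P₁V₁/(RT₁) = 192×3.61/(8.314×609) = 0.137 mol.
Isochoric: V stays 3.61 L; P/T = const ⇒ T₂ = 476 K, P₂ = 150 kPa.
W = 0 (no volume change).
ΔU = nCvΔT = 0.137×20.8×(476−609) = -378 J.
Q = ΔU = -378 J.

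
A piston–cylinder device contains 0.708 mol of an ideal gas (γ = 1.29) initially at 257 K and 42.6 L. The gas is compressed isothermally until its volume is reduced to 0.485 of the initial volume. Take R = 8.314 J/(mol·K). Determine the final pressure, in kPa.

73.2 kPa

P₁ = nRT₁/V₁ = 0.708×8.314×257/42.6 = 35.5 kPa.
Isothermal: T stays 257 K; PV = const ⇒ V₂ = 20.7 L, P₂ = 73.2 kPa.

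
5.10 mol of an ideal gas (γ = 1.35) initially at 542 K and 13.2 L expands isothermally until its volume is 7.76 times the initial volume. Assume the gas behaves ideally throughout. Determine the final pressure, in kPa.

224 kPa

P₁ = nRT₁/V₁ = 5.10×8.314×542/13.2 = 1740 kPa.
Isothermal: T stays 542 K; PV = const ⇒ V₂ = 102 L, P₂ = 224 kPa.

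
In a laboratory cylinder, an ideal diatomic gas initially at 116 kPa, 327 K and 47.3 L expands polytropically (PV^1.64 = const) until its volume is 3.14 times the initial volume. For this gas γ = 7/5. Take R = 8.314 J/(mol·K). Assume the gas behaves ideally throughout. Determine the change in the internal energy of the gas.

-7120 J

n = P₁V₁/(RT₁) = 116×47.3/(8.314×327) = 2.02 mol.
Polytropic n=1.64: T₂ = T₁(V₁/V₂)^(n−1) = 327×(0.318)^0.64 = 157 K; P₂ = P₁(V₁/V₂)^n = 17.8 kPa.
For an ideal gas ΔU = nCvΔT with Cv = (5/2)R = 20.8 J/(mol·K).
ΔU = 2.02×20.8×(157−327) = -7120 J.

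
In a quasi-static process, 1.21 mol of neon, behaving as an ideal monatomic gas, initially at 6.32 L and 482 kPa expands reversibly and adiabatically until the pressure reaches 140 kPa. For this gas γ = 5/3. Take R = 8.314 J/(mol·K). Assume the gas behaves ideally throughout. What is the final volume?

T₁ = P₁V₁/(nR) = 482×6.32/(1.21×8.314) = 303 K.
Adiabatic: T₂/T₁ = (P₂/P₁)^((γ−1)/γ) ⇒ T₂ = 303×(0.290)^0.400 = 185 K; V₂ = 13.3 L.

13.3 L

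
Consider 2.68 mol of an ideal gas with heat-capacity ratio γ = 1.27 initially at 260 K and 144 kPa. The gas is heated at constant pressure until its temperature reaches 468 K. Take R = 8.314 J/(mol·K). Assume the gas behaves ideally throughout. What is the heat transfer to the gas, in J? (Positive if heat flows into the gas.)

V₁ = nRT₁/P₁ = 2.68×8.314×260/144 = 40.2 L.
Isobaric: P stays 144 kPa; V/T = const ⇒ T₂ = 468 K, V₂ = 72.4 L.
W = PΔV = 144×(72.4−40.2) kPa·L = 4630 J.
ΔU = nCvΔT = 2.68×30.8×(468−260) = 17200 J.
Q = ΔU + W = nCpΔT = 21800 J.

21800 J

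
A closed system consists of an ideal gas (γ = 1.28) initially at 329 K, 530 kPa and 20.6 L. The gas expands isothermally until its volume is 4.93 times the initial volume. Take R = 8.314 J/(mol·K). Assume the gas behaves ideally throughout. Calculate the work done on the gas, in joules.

n = P₁V₁/(RT₁) = 530×20.6/(8.314×329) = 3.99 mol.
Isothermal: T stays 329 K; PV = const ⇒ V₂ = 102 L, P₂ = 108 kPa.
W = nRT ln(V₂/V₁) = 3.99×8.314×329×ln(4.93) = 17400 J.
Work done on the gas = −W_by = -17400 J.

-17400 J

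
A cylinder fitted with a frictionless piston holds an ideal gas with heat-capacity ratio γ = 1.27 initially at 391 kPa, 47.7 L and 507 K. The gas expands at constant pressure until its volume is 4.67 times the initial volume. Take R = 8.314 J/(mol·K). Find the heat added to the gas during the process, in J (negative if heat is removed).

n = P₁V₁/(RT₁) = 391×47.7/(8.314×507) = 4.42 mol.
Isobaric: P stays 391 kPa; V/T = const ⇒ T₂ = 2370 K, V₂ = 223 L.
W = PΔV = 391×(223−47.7) kPa·L = 68400 J.
ΔU = nCvΔT = 4.42×30.8×(2370−507) = 254000 J.
Q = ΔU + W = nCpΔT = 322000 J.

322000 J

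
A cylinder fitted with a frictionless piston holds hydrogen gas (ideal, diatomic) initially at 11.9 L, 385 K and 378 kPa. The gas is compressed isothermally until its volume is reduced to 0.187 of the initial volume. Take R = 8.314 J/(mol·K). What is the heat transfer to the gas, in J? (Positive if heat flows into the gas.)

n = P₁V₁/(RT₁) = 378×11.9/(8.314×385) = 1.41 mol.
Isothermal: T stays 385 K; PV = const ⇒ V₂ = 2.23 L, P₂ = 2020 kPa.
ΔU = 0 (ideal gas, T constant).
W = nRT ln(V₂/V₁) = 1.41×8.314×385×ln(0.187) = -7540 J.
Q = ΔU + W = -7540 J.

-7540 J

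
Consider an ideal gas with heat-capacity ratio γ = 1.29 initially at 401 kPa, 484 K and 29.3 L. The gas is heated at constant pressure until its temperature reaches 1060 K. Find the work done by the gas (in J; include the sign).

n = P₁V₁/(RT₁) = 401×29.3/(8.314×484) = 2.92 mol.
Isobaric: P stays 401 kPa; V/T = const ⇒ T₂ = 1060 K, V₂ = 64.2 L.
W = PΔV = 401×(64.2−29.3) kPa·L = 14000 J.

14000 J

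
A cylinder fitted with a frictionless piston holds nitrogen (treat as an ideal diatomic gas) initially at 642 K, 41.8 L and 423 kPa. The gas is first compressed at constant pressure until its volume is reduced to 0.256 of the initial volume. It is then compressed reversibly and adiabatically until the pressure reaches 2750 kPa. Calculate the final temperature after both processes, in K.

281 K

n = P₁V₁/(RT₁) = 423×41.8/(8.314×642) = 3.31 mol.
Step 1 — Isobaric: P stays 423 kPa; V/T = const ⇒ T₂ = 164 K, V₂ = 10.7 L.
W = PΔV = 423×(10.7−41.8) kPa·L = -13200 J.
ΔU = nCvΔT = 3.31×20.8×(164−642) = -32900 J.
Q = ΔU + W = nCpΔT = -46000 J.
State after step 1: P = 423 kPa, V = 10.7 L, T = 164 K.
Step 2 — Adiabatic: T₂/T₁ = (P₂/P₁)^((γ−1)/γ) ⇒ T₂ = 164×(6.50)^0.286 = 281 K; V₂ = 2.81 L.
ΔU = nCvΔT = 3.31×20.8×(281−164) = 8000 J.
Q = 0 for an adiabatic process, so W = −ΔU = -8000 J.
Net over both steps: W = -21200 J, Q = -46000 J, ΔU = -24900 J.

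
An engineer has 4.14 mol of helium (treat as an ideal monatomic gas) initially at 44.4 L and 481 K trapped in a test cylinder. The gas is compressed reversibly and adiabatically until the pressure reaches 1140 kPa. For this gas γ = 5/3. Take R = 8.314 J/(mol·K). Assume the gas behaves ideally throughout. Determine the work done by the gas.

-14000 J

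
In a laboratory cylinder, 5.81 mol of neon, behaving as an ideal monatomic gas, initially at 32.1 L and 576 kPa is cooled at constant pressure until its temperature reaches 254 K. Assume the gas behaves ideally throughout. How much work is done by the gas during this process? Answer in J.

T₁ = P₁V₁/(nR) = 576×32.1/(5.81×8.314) = 383 K.
Isobaric: P stays 576 kPa; V/T = const ⇒ T₂ = 254 K, V₂ = 21.3 L.
W = PΔV = 576×(21.3−32.1) kPa·L = -6220 J.

-6220 J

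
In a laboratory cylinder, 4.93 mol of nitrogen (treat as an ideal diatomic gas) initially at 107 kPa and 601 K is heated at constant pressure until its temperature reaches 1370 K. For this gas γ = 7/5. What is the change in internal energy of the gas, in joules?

V₁ = nRT₁/P₁ = 4.93×8.314×601/107 = 230 L.
Isobaric: P stays 107 kPa; V/T = const ⇒ T₂ = 1370 K, V₂ = 525 L.
For an ideal gas ΔU = nCvΔT with Cv = (5/2)R = 20.8 J/(mol·K).
ΔU = 4.93×20.8×(1370−601) = 78800 J.

78800 J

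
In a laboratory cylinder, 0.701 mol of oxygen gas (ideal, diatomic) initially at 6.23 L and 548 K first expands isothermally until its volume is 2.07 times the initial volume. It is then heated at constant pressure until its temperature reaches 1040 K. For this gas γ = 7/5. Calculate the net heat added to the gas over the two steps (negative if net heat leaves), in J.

P₁ = nRT₁/V₁ = 0.701×8.314×548/6.23 = 513 kPa.
Step 1 — Isothermal: T stays 548 K; PV = const ⇒ V₂ = 12.9 L, P₂ = 248 kPa.
ΔU = 0 (ideal gas, T constant).
W = nRT ln(V₂/V₁) = 0.701×8.314×548×ln(2.07) = 2320 J.
Q = ΔU + W = 2320 J.
State after step 1: P = 248 kPa, V = 12.9 L, T = 548 K.
Step 2 — Isobaric: P stays 248 kPa; V/T = const ⇒ T₂ = 1040 K, V₂ = 24.5 L.
W = PΔV = 248×(24.5−12.9) kPa·L = 2870 J.
ΔU = nCvΔT = 0.701×20.8×(1040−548) = 7170 J.
Q = ΔU + W = nCpΔT = 10000 J.
Net over both steps: W = 5190 J, Q = 12400 J, ΔU = 7170 J.

12400 J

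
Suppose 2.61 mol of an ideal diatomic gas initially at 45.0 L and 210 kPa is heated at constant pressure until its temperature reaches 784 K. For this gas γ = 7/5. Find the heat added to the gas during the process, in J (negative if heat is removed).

26500 J

T₁ = P₁V₁/(nR) = 210×45.0/(2.61×8.314) = 435 K.
Isobaric: P stays 210 kPa; V/T = const ⇒ T₂ = 784 K, V₂ = 81.0 L.
W = PΔV = 210×(81.0−45.0) kPa·L = 7560 J.
ΔU = nCvΔT = 2.61×20.8×(784−435) = 18900 J.
Q = ΔU + W = nCpΔT = 26500 J.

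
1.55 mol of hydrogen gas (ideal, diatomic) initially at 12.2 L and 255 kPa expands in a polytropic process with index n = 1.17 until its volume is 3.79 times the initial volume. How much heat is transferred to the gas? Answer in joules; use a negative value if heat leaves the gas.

T₁ = P₁V₁/(nR) = 255×12.2/(1.55×8.314) = 241 K.
Polytropic n=1.17: T₂ = T₁(V₁/V₂)^(n−1) = 241×(0.264)^0.17 = 192 K; P₂ = P₁(V₁/V₂)^n = 53.6 kPa.
W = (P₁V₁−P₂V₂)/(n−1) = (255×12.2−53.6×46.2)/0.17 = 3710 J.
ΔU = nCvΔT = 1.55×20.8×(192−241) = -1580 J.
Q = ΔU + W = 2130 J.

2130 J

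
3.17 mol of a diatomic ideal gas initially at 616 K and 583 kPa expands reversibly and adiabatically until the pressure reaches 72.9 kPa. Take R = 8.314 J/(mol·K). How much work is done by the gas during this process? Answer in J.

V₁ = nRT₁/P₁ = 3.17×8.314×616/583 = 27.8 L.
Adiabatic: T₂/T₁ = (P₂/P₁)^((γ−1)/γ) ⇒ T₂ = 616×(0.125)^0.286 = 340 K; V₂ = 123 L.
ΔU = nCvΔT = 3.17×20.8×(340−616) = -18200 J.
Q = 0 for an adiabatic process, so W = −ΔU = 18200 J.

18200 J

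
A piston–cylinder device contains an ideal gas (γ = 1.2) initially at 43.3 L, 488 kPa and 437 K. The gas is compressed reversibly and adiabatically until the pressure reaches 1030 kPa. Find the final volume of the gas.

Adiabatic: T₂/T₁ = (P₂/P₁)^((γ−1)/γ) ⇒ T₂ = 437×(2.11)^0.167 = 495 K; V₂ = 23.2 L.

23.2 L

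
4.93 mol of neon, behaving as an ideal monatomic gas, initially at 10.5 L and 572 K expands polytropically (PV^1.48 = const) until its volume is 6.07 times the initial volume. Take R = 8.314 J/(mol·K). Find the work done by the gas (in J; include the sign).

28300 J

P₁ = nRT₁/V₁ = 4.93×8.314×572/10.5 = 2230 kPa.
Polytropic n=1.48: T₂ = T₁(V₁/V₂)^(n−1) = 572×(0.165)^0.48 = 241 K; P₂ = P₁(V₁/V₂)^n = 155 kPa.
W = (P₁V₁−P₂V₂)/(n−1) = (2230×10.5−155×63.7)/0.48 = 28300 J.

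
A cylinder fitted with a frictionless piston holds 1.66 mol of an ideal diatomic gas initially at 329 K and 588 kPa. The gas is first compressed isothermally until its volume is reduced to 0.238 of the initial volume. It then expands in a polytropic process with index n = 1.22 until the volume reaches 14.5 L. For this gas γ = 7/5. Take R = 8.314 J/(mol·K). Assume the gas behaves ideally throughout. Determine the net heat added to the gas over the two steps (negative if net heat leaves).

-3130 J

V₁ = nRT₁/P₁ = 1.66×8.314×329/588 = 7.72 L.
Step 1 — Isothermal: T stays 329 K; PV = const ⇒ V₂ = 1.84 L, P₂ = 2470 kPa.
ΔU = 0 (ideal gas, T constant).
W = nRT ln(V₂/V₁) = 1.66×8.314×329×ln(0.238) = -6520 J.
Q = ΔU + W = -6520 J.
State after step 1: P = 2470 kPa, V = 1.84 L, T = 329 K.
Step 2 — Polytropic n=1.22: T₂ = T₁(V₁/V₂)^(n−1) = 329×(0.127)^0.22 = 209 K; P₂ = P₁(V₁/V₂)^n = 199 kPa.
W = (P₁V₁−P₂V₂)/(n−1) = (2470×1.84−199×14.5)/0.22 = 7540 J.
ΔU = nCvΔT = 1.66×20.8×(209−329) = -4150 J.
Q = ΔU + W = 3390 J.
Net over both steps: W = 1020 J, Q = -3130 J, ΔU = -4150 J.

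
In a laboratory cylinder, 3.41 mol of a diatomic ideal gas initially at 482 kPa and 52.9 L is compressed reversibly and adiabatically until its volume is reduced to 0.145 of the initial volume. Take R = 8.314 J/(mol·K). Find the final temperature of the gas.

1950 K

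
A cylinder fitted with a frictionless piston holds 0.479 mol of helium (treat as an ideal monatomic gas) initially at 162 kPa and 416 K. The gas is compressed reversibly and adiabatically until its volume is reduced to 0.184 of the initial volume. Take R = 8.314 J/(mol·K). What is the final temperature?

1290 K

V₁ = nRT₁/P₁ = 0.479×8.314×416/162 = 10.2 L.
Adiabatic: TV^(γ−1) = const ⇒ T₂ = 416×(5.43)^0.667 = 1290 K; PV^γ = const ⇒ P₂ = 2720 kPa.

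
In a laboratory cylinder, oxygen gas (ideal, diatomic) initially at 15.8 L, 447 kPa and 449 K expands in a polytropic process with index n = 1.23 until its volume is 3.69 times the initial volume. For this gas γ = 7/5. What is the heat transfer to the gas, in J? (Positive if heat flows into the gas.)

3390 J

n = P₁V₁/(RT₁) = 447×15.8/(8.314×449) = 1.89 mol.
Polytropic n=1.23: T₂ = T₁(V₁/V₂)^(n−1) = 449×(0.271)^0.23 = 333 K; P₂ = P₁(V₁/V₂)^n = 89.7 kPa.
W = (P₁V₁−P₂V₂)/(n−1) = (447×15.8−89.7×58.3)/0.23 = 7970 J.
ΔU = nCvΔT = 1.89×20.8×(333−449) = -4580 J.
Q = ΔU + W = 3390 J.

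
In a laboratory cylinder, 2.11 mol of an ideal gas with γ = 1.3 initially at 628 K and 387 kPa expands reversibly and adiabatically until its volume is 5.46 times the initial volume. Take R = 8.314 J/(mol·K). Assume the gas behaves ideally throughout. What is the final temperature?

377 K

V₁ = nRT₁/P₁ = 2.11×8.314×628/387 = 28.5 L.
Adiabatic: TV^(γ−1) = const ⇒ T₂ = 628×(0.183)^0.300 = 377 K; PV^γ = const ⇒ P₂ = 42.6 kPa.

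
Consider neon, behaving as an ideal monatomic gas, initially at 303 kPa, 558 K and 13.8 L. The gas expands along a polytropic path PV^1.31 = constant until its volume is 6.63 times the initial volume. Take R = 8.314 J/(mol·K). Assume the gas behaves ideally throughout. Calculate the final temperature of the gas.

Polytropic n=1.31: T₂ = T₁(V₁/V₂)^(n−1) = 558×(0.151)^0.31 = 310 K; P₂ = P₁(V₁/V₂)^n = 25.4 kPa.

310 K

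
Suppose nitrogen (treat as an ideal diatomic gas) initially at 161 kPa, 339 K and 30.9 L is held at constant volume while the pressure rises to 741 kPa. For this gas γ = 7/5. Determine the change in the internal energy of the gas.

44800 J

n = P₁V₁/(RT₁) = 161×30.9/(8.314×339) = 1.77 mol.
Isochoric: V stays 30.9 L; P/T = const ⇒ T₂ = 1560 K, P₂ = 741 kPa.
For an ideal gas ΔU = nCvΔT with Cv = (5/2)R = 20.8 J/(mol·K).
ΔU = 1.77×20.8×(1560−339) = 44800 J.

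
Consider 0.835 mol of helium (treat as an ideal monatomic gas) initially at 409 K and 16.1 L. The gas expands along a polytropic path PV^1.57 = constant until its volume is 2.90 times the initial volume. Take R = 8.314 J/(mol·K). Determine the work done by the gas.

2270 J

P₁ = nRT₁/V₁ = 0.835×8.314×409/16.1 = 176 kPa.
Polytropic n=1.57: T₂ = T₁(V₁/V₂)^(n−1) = 409×(0.345)^0.57 = 223 K; P₂ = P₁(V₁/V₂)^n = 33.1 kPa.
W = (P₁V₁−P₂V₂)/(n−1) = (176×16.1−33.1×46.7)/0.57 = 2270 J.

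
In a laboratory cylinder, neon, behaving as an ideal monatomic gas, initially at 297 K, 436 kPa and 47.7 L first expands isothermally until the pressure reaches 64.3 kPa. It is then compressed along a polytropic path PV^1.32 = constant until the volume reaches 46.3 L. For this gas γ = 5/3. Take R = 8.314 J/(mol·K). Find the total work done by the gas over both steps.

-16300 J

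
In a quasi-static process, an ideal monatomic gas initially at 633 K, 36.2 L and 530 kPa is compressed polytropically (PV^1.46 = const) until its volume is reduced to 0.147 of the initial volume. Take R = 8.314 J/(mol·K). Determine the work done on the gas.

n = P₁V₁/(RT₁) = 530×36.2/(8.314×633) = 3.65 mol.
Polytropic n=1.46: T₂ = T₁(V₁/V₂)^(n−1) = 633×(6.80)^0.46 = 1530 K; P₂ = P₁(V₁/V₂)^n = 8710 kPa.
W = (P₁V₁−P₂V₂)/(n−1) = (530×36.2−8710×5.32)/0.46 = -59000 J.
Work done on the gas = −W_by = 59000 J.

59000 J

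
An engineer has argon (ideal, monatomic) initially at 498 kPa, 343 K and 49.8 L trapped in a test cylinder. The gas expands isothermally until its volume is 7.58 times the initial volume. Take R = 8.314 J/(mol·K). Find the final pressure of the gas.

Isothermal: T stays 343 K; PV = const ⇒ V₂ = 377 L, P₂ = 65.7 kPa.

65.7 kPa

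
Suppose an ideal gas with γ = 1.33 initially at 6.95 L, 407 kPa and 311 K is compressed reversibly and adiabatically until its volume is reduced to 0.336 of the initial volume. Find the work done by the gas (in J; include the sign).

-3710 J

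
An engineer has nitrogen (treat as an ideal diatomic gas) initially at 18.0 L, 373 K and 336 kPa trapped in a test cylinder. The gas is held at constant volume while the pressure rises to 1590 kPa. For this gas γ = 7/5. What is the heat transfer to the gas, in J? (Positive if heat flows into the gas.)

n = P₁V₁/(RT₁) = 336×18.0/(8.314×373) = 1.95 mol.
Isochoric: V stays 18.0 L; P/T = const ⇒ T₂ = 1770 K, P₂ = 1590 kPa.
W = 0 (no volume change).
ΔU = nCvΔT = 1.95×20.8×(1770−373) = 56400 J.
Q = ΔU = 56400 J.

56400 J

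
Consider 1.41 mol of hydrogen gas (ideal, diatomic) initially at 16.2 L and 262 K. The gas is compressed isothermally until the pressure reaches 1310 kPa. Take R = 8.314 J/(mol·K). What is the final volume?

2.34 L

P₁ = nRT₁/V₁ = 1.41×8.314×262/16.2 = 190 kPa.
Isothermal: T stays 262 K; PV = const ⇒ V₂ = 2.34 L, P₂ = 1310 kPa.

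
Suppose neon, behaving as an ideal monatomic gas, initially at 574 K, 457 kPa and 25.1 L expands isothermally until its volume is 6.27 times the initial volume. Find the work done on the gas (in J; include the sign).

n = P₁V₁/(RT₁) = 457×25.1/(8.314×574) = 2.40 mol.
Isothermal: T stays 574 K; PV = const ⇒ V₂ = 157 L, P₂ = 72.9 kPa.
W = nRT ln(V₂/V₁) = 2.40×8.314×574×ln(6.27) = 21100 J.
Work done on the gas = −W_by = -21100 J.

-21100 J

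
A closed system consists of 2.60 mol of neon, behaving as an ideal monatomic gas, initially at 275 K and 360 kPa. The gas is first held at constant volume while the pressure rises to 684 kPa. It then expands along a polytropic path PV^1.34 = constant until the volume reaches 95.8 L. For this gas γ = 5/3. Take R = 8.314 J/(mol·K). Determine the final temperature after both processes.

V₁ = nRT₁/P₁ = 2.60×8.314×275/360 = 16.5 L.
Step 1 — Isochoric: V stays 16.5 L; P/T = const ⇒ T₂ = 522 K, P₂ = 684 kPa.
W = 0 (no volume change).
ΔU = nCvΔT = 2.60×12.5×(522−275) = 8030 J.
Q = ΔU = 8030 J.
State after step 1: P = 684 kPa, V = 16.5 L, T = 522 K.
Step 2 — Polytropic n=1.34: T₂ = T₁(V₁/V₂)^(n−1) = 522×(0.172)^0.34 = 287 K; P₂ = P₁(V₁/V₂)^n = 64.8 kPa.
W = (P₁V₁−P₂V₂)/(n−1) = (684×16.5−64.8×95.8)/0.34 = 14900 J.
ΔU = nCvΔT = 2.60×12.5×(287−522) = -7620 J.
Q = ΔU + W = 7320 J.
Net over both steps: W = 14900 J, Q = 15300 J, ΔU = 402 J.

287 K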